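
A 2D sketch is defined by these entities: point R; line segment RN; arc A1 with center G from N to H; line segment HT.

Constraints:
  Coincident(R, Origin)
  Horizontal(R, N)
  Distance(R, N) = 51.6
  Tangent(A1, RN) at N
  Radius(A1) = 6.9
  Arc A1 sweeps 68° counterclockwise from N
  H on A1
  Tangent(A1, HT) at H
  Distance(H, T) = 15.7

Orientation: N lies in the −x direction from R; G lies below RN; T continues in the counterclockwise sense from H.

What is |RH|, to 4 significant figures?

58.16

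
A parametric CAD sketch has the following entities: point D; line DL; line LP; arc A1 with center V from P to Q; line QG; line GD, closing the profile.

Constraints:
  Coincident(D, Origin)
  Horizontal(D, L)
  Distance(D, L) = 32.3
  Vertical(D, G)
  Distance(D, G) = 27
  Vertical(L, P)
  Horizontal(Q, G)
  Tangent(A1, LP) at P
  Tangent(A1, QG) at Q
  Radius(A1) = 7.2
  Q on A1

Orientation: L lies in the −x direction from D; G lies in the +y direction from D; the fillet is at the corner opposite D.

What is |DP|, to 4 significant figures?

37.89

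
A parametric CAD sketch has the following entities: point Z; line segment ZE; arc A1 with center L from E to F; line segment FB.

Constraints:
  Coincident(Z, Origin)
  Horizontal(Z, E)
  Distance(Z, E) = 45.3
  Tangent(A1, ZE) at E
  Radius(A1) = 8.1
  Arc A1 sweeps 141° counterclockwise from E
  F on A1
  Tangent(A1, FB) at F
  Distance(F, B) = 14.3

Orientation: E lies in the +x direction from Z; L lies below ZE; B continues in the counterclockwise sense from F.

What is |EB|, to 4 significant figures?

24.16

Z is at the origin; ZE is horizontal with |ZE| = 45.3 and E on the +x side, so E = (45.30, 0.000). A1 meets ZE tangentially, so LE is at right angles to ZE, so L = E + (0, -8.1) = (45.30, -8.100). On A1, E sits at bearing 90° from L; a 141° counterclockwise sweep puts F at bearing 231°, so F = L + 8.1·(cos 231°, sin 231°) = (40.20, -14.39). The tangent condition forces LF to be normal to FB, so FB runs along (−sin 231°, cos 231°); with |FB| = 14.3, B = (51.32, -23.39). Then |EB| = |B − E| = 24.16.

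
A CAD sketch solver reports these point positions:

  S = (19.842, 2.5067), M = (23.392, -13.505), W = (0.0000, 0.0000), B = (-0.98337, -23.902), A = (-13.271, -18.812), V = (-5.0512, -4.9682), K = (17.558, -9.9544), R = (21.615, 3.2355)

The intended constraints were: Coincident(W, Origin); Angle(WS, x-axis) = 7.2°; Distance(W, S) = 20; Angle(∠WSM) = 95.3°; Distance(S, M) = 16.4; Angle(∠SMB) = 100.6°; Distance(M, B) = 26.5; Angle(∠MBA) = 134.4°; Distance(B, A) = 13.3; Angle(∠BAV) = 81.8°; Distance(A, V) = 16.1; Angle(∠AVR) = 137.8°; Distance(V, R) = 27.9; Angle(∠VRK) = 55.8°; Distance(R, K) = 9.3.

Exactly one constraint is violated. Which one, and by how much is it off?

Distance(R, K) = 9.3 — off by 4.50.

W = (0.00, 0.00) ✓; WS at 7.200° ✓; |WS| = 20.00 ✓; ∠WSM = 95.30° ✓; |SM| = 16.40 ✓; ∠SMB = 100.6° ✓; |MB| = 26.50 ✓; ∠MBA = 134.4° ✓; |BA| = 13.30 ✓; ∠BAV = 81.80° ✓; |AV| = 16.10 ✓; ∠AVR = 137.8° ✓; |VR| = 27.90 ✓; ∠VRK = 55.80° ✓; |RK| = 13.80 ✗.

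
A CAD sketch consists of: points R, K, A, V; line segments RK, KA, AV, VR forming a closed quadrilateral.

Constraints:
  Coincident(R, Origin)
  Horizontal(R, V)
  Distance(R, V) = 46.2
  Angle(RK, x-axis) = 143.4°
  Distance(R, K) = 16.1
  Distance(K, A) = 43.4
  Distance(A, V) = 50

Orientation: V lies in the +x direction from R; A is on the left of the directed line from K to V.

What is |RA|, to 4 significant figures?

44.28

R is at the origin; RV is horizontal with |RV| = 46.2 and V in +x, so V = (46.2, 0). RK runs at 143.4° with |RK| = 16.1, so K = (-12.93, 9.599). A is determined by |KA| = 43.4 and |AV| = 50.0 together: it lies at the intersection of circle(K, 43.4) and circle(V, 50.0). With |KV| = 59.90, the foot of the radical line on KV is 24.80 from K and the perpendicular offset is √(43.4² − 24.80²) = 35.61. Taking the left-of-KV solution: A = (17.27, 40.78).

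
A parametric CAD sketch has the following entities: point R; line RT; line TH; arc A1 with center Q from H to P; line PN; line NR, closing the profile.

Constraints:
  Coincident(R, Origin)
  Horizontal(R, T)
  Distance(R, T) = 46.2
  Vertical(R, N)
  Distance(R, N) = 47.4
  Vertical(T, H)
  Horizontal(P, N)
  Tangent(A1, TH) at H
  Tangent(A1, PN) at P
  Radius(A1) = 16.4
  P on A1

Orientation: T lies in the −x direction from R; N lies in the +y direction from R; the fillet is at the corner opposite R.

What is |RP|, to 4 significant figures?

55.99

R is at the origin; RT is horizontal with |RT| = 46.2 and T on the −x side, so T = (-46.20, 0.000). R and N share the same x with |RN| = 47.4 and N on the +y side, so N = (0.000, 47.40). The virtual corner opposite R is at (-46.20, 47.40). Tangency of A1 to TH means the radius QH is perpendicular to TH and A1 meets PN tangentially, so QP is at right angles to PN, with radius 16.4, so the center Q sits 16.4 in from both sides at Q = (-29.80, 31.00). That places the tangent points at H = (-46.20, 31.00) on TH and P = (-29.80, 47.40) on PN. Then |RP| = |P − R| = 55.99.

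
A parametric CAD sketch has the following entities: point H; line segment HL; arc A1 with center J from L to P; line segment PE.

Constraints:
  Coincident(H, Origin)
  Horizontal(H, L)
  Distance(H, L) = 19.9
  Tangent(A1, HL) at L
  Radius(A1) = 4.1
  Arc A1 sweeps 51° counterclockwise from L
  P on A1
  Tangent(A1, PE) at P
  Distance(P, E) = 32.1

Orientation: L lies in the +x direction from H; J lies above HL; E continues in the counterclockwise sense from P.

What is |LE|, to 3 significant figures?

35.3

H is at the origin; H and L share the same y with |HL| = 19.9 and L on the +x side, so L = (19.9, 0.00). Since A1 is tangent to HL there, JL ⟂ HL, so J = L + (0, 4.1) = (19.9, 4.10). On A1, L sits at bearing -90° from J; a 51° counterclockwise sweep puts P at bearing -39°, so P = J + 4.1·(cos -39°, sin -39°) = (23.1, 1.52). Tangency of A1 to PE means the radius JP is perpendicular to PE, so PE runs along (−sin -39°, cos -39°); with |PE| = 32.1, E = (43.3, 26.5). Then |LE| = |E − L| = 35.3.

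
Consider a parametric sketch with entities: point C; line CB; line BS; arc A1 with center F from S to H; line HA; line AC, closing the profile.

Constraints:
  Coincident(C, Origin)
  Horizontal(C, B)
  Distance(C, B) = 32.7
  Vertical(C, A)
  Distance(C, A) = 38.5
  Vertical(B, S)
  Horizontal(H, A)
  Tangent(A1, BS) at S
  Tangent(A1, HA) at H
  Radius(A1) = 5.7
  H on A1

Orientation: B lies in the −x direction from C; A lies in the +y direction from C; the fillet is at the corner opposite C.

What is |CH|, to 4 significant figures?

47.02

C is at the origin; C and B share the same y with |CB| = 32.7 and B on the −x side, so B = (-32.70, 0.000). C and A share the same x with |CA| = 38.5 and A on the +y side, so A = (0.000, 38.50). The virtual corner opposite C is at (-32.70, 38.50). Since A1 is tangent to BS there, FS ⟂ BS and tangency of A1 to HA means the radius FH is perpendicular to HA, with radius 5.7, so the center F sits 5.7 in from both sides at F = (-27.00, 32.80). That places the tangent points at S = (-32.70, 32.80) on BS and H = (-27.00, 38.50) on HA. Then |CH| = |H − C| = 47.02.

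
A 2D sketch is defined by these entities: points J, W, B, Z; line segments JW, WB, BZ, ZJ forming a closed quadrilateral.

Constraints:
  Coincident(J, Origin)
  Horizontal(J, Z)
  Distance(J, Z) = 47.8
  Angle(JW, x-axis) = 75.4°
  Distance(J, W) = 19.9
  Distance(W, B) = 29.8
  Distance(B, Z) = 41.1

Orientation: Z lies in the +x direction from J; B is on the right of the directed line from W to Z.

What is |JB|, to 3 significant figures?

13.1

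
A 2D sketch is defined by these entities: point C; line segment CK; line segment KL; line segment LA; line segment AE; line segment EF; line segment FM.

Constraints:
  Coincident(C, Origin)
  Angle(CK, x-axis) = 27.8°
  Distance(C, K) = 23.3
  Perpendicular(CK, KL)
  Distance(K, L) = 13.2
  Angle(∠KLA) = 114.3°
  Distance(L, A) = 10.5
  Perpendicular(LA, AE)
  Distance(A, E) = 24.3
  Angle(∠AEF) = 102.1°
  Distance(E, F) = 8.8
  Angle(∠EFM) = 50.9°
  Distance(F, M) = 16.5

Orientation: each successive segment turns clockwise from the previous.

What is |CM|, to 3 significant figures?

12.0

∠AEF = 102.1° gives EF at 64.2° from the x-axis; with |EF| = 8.8, F = (4.97, 13.8). ∠EFM = 50.9° gives FM at -64.9° from the x-axis; with |FM| = 16.5, M = (12.0, -1.19). Then |CM| = |M − C| = 12.0.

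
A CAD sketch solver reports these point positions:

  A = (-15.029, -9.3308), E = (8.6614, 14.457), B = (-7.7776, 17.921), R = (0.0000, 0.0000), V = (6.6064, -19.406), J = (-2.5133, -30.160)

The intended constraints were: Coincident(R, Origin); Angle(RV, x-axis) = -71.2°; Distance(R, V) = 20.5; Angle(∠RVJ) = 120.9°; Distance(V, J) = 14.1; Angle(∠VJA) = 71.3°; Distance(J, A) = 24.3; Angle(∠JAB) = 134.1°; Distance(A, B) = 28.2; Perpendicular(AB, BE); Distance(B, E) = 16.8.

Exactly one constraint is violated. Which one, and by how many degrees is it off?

Perpendicular(AB, BE) — off by 3.00°.

R = (0.00, 0.00) ✓; RV at -71.20° ✓; |RV| = 20.50 ✓; ∠RVJ = 120.9° ✓; |VJ| = 14.10 ✓; ∠VJA = 71.30° ✓; |JA| = 24.30 ✓; ∠JAB = 134.1° ✓; |AB| = 28.20 ✓; ∠(AB, BE) = 87.00° ✗; |BE| = 16.80 ✓.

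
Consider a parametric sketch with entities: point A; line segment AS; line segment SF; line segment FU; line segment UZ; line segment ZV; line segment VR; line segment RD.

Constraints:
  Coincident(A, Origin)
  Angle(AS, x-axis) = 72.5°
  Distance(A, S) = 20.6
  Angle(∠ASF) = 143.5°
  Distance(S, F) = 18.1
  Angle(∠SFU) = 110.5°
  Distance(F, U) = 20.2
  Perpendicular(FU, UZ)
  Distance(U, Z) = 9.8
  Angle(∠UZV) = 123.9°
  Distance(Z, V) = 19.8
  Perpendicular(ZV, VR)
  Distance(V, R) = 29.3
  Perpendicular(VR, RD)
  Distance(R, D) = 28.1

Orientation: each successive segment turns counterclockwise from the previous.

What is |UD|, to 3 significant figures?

21.4

A is at the origin; AS runs at 72.5° with length 20.6, so S = (6.19, 19.6). ∠ASF = 143.5° gives SF at 109° from the x-axis; with |SF| = 18.1, F = (0.302, 36.8). ∠SFU = 110.5° gives FU at 178° from the x-axis; with |FU| = 20.2, U = (-19.9, 37.3). The perpendicularity gives UZ at right angles to FU, so UZ runs at -91.5°; with |UZ| = 9.8, Z = (-20.1, 27.5). ∠UZV = 123.9° gives ZV at -35.4° from the x-axis; with |ZV| = 19.8, V = (-4.01, 16.0). ZV ⟂ VR, so VR runs at 54.6°; with |VR| = 29.3, R = (13.0, 39.9). VR ⟂ RD, so RD runs at 145°; with |RD| = 28.1, D = (-9.94, 56.2). Then |UD| = |D − U| = 21.4.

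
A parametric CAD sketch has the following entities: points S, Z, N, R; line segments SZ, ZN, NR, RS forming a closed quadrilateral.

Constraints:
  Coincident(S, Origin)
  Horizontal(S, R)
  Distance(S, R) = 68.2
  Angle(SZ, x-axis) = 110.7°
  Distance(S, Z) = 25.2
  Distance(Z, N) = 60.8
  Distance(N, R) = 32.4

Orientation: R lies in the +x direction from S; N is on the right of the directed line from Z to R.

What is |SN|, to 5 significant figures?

41.364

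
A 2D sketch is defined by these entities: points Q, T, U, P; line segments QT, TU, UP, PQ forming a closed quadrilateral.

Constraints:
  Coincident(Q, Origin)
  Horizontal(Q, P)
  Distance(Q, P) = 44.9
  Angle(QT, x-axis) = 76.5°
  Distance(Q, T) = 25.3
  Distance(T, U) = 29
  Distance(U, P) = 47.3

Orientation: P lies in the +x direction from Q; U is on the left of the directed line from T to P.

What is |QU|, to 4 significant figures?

51.86

Q is at the origin; Q and P share the same y with |QP| = 44.9 and P in +x, so P = (44.9, 0). QT runs at 76.5° with |QT| = 25.3, so T = (5.906, 24.60). U is determined by |TU| = 29.0 and |UP| = 47.3 together: it lies at the intersection of circle(T, 29.0) and circle(P, 47.3). With |TP| = 46.11, the foot of the radical line on TP is 7.910 from T and the perpendicular offset is √(29.0² − 7.910²) = 27.90. Taking the left-of-TP solution: U = (27.48, 43.98).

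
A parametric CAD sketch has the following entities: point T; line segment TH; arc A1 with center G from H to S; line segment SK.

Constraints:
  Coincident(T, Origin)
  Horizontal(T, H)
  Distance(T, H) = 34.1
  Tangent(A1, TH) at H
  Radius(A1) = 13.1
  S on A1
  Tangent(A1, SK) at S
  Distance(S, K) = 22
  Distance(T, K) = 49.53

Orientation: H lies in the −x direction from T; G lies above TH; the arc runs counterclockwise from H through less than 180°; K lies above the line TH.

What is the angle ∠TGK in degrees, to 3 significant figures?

104°

Checks: |GS| = 13.10 ✓; ∠(GS, SK) = 90.00° ✓; |SK| = 22.00 ✓; |TK| = 49.53 ✓.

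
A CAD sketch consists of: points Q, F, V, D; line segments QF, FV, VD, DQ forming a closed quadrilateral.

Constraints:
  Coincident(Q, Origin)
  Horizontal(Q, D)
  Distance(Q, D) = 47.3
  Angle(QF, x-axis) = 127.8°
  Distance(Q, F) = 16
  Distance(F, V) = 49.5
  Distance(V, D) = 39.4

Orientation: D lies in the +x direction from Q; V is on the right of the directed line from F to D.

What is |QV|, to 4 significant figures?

33.52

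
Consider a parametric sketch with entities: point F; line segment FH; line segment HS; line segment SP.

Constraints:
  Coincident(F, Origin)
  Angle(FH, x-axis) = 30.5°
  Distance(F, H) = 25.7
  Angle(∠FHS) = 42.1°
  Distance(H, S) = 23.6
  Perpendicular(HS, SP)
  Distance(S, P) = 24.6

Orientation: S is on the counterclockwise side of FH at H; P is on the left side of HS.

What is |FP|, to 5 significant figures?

8.6516

F is at the origin; FH runs at 30.5° with length 25.7, so H = 25.7·(cos 30.5°, sin 30.5°) = (22.144, 13.044). ∠FHS = 42.1°, so HS runs at 30.5° + (180° − 42.1°) = 168.40° from the x-axis; with |HS| = 23.6, S = H + 23.6·(cos 168.40°, sin 168.40°) = (-0.97411, 17.789). HS ⟂ SP; with |SP| = 24.6 on the left of HS, P = S + 24.6·(-0.20108, -0.97958) = (-5.9206, -6.3084). Then |FP| = |P − F| = 8.6516.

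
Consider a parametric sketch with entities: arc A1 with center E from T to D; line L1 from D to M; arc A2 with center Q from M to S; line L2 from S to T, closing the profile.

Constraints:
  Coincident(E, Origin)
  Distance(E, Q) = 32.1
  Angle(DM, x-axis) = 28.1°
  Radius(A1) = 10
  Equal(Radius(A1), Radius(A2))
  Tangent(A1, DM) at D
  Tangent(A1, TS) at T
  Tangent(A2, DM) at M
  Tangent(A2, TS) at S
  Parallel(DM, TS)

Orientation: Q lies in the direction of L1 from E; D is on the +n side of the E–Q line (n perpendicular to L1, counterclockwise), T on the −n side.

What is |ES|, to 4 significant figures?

33.62

The slot axis is L1's direction at 28.1°, so u = (cos 28.1°, sin 28.1°) = (0.8821, 0.4710) and n = (−sin 28.1°, cos 28.1°) = (-0.4710, 0.8821). E is at the origin and Q lies 32.1 along u from E, so Q = 32.1·u = (28.32, 15.12). Tangency of A1 to both parallel lines with radius 10.0 puts D and T at E ± 10.0·n: D = (-4.710, 8.821), T = (4.710, -8.821). Equal radii place M and S the same way about Q: M = Q + 10.0·n = (23.61, 23.94), S = Q − 10.0·n = (33.03, 6.298). Then |ES| = |S − E| = 33.62.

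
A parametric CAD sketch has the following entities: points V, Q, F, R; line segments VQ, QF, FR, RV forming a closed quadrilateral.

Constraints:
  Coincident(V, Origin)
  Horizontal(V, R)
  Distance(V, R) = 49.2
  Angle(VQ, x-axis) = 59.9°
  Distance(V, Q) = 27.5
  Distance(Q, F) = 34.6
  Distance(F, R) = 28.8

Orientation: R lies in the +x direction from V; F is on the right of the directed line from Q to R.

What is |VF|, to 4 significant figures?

24.19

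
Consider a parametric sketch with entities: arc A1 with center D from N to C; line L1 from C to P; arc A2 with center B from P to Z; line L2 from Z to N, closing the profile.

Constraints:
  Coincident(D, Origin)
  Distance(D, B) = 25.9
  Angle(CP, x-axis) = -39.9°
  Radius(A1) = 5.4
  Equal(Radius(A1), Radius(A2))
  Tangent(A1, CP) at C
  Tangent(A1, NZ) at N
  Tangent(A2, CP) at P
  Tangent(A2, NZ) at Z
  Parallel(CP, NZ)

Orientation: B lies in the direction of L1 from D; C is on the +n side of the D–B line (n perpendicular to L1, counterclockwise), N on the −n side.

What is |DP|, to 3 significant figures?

26.5

The slot axis is L1's direction at -39.9°, so u = (cos -39.9°, sin -39.9°) = (0.767, -0.641) and n = (−sin -39.9°, cos -39.9°) = (0.641, 0.767). D is at the origin and B lies 25.9 along u from D, so B = 25.9·u = (19.9, -16.6). Tangency of A1 to both parallel lines with radius 5.4 puts C and N at D ± 5.4·n: C = (3.46, 4.14), N = (-3.46, -4.14). Equal radii place P and Z the same way about B: P = B + 5.4·n = (23.3, -12.5), Z = B − 5.4·n = (16.4, -20.8). Then |DP| = |P − D| = 26.5.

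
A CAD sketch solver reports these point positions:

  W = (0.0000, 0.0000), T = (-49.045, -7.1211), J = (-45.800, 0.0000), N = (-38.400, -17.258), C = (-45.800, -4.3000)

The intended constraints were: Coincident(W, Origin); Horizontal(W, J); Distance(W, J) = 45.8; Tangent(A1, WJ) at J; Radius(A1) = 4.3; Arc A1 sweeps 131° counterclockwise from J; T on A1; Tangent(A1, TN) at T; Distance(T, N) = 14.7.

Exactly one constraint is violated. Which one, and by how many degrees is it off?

Tangent(A1, TN) at T — off by 5.40°.

W = (0.00, 0.00) ✓; W.y = 0.00, J.y = 0.00 ✓; |WJ| = 45.80 ✓; ∠(CJ, JW) = 90.00° ✓; |CJ| = 4.300 ✓; bearing(C→T) − bearing(C→J) = 131.0° ✓; |CT| = 4.300 ✓; ∠(CT, TN) = 84.60° ✗; |TN| = 14.70 ✓.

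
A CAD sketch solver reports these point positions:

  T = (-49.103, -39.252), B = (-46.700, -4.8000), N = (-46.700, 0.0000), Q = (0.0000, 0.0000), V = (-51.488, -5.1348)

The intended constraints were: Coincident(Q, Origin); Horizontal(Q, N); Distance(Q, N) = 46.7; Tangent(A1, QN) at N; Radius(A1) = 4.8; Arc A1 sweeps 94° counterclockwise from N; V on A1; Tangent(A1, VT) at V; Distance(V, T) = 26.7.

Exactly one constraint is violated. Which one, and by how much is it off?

Distance(V, T) = 26.7 — off by 7.50.

Q = (0.00, 0.00) ✓; Q.y = 0.00, N.y = 0.00 ✓; |QN| = 46.70 ✓; ∠(BN, NQ) = 90.00° ✓; |BN| = 4.800 ✓; bearing(B→V) − bearing(B→N) = 94.00° ✓; |BV| = 4.800 ✓; ∠(BV, VT) = 90.00° ✓; |VT| = 34.20 ✗.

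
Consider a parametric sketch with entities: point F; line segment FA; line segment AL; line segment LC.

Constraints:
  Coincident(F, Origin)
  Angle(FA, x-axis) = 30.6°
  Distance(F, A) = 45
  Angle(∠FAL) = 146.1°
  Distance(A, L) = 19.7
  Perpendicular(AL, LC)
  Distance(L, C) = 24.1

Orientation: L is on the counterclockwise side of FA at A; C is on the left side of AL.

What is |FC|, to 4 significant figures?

57.06

∠FAL = 146.1°, so AL runs at 30.6° + (180° − 146.1°) = 64.50° from the x-axis; with |AL| = 19.7, L = A + 19.7·(cos 64.50°, sin 64.50°) = (47.21, 40.69). AL is perpendicular to LC; with |LC| = 24.1 on the left of AL, C = L + 24.1·(-0.9026, 0.4305) = (25.46, 51.06). Then |FC| = |C − F| = 57.06.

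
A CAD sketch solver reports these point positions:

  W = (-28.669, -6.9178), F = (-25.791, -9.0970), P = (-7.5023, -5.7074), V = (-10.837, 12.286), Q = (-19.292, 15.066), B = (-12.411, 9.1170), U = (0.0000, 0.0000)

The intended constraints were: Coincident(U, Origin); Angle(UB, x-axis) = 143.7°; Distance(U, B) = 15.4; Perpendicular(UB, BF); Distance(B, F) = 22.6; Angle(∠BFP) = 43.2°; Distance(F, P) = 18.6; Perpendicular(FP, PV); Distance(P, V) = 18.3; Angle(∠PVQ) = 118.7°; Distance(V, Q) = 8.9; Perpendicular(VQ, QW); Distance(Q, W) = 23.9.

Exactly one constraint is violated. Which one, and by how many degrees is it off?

Perpendicular(VQ, QW) — off by 4.90°.

U = (0.00, 0.00) ✓; UB at 143.7° ✓; |UB| = 15.40 ✓; ∠(UB, BF) = 90.00° ✓; |BF| = 22.60 ✓; ∠BFP = 43.20° ✓; |FP| = 18.60 ✓; ∠(FP, PV) = 90.00° ✓; |PV| = 18.30 ✓; ∠PVQ = 118.7° ✓; |VQ| = 8.900 ✓; ∠(VQ, QW) = 85.10° ✗; |QW| = 23.90 ✓.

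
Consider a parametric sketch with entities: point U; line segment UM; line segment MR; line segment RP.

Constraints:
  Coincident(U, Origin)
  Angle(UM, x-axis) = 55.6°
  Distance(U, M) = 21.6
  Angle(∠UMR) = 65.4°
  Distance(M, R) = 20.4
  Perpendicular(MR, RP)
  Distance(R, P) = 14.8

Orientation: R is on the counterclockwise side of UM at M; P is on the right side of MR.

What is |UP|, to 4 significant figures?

36.28

∠UMR = 65.4°, so MR runs at 55.6° + (180° − 65.4°) = 170.2° from the x-axis; with |MR| = 20.4, R = M + 20.4·(cos 170.2°, sin 170.2°) = (-7.899, 21.29). MR is perpendicular to RP; with |RP| = 14.8 on the right of MR, P = R + 14.8·(0.1702, 0.9854) = (-5.380, 35.88). Then |UP| = |P − U| = 36.28.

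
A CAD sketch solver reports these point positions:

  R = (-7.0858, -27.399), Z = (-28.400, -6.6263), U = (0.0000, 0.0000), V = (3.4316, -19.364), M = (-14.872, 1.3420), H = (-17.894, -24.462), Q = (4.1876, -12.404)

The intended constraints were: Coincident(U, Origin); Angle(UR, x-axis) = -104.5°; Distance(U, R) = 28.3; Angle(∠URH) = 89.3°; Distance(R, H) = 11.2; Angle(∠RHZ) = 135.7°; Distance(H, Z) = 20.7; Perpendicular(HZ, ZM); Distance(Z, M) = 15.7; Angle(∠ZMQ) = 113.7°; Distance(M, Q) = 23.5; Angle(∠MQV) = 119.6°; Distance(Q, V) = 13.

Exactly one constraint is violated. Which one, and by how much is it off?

Distance(Q, V) = 13 — off by 6.00.

U = (0.00, 0.00) ✓; UR at -104.5° ✓; |UR| = 28.30 ✓; ∠URH = 89.30° ✓; |RH| = 11.20 ✓; ∠RHZ = 135.7° ✓; |HZ| = 20.70 ✓; ∠(HZ, ZM) = 90.00° ✓; |ZM| = 15.70 ✓; ∠ZMQ = 113.7° ✓; |MQ| = 23.50 ✓; ∠MQV = 119.6° ✓; |QV| = 7.001 ✗.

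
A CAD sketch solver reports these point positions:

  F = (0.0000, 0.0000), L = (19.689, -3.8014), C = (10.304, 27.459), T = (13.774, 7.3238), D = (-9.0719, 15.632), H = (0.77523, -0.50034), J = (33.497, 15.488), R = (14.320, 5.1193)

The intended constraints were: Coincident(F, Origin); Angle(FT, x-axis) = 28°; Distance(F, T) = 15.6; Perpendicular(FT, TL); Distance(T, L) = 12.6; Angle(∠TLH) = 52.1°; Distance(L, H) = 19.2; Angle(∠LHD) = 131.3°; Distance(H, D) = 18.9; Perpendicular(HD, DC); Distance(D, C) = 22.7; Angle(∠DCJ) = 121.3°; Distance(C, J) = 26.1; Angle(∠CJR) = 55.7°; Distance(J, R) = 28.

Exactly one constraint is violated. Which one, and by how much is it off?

Distance(J, R) = 28 — off by 6.20.

F = (0.00, 0.00) ✓; FT at 28.00° ✓; |FT| = 15.60 ✓; ∠(FT, TL) = 90.00° ✓; |TL| = 12.60 ✓; ∠TLH = 52.10° ✓; |LH| = 19.20 ✓; ∠LHD = 131.3° ✓; |HD| = 18.90 ✓; ∠(HD, DC) = 90.00° ✓; |DC| = 22.70 ✓; ∠DCJ = 121.3° ✓; |CJ| = 26.10 ✓; ∠CJR = 55.70° ✓; |JR| = 21.80 ✗.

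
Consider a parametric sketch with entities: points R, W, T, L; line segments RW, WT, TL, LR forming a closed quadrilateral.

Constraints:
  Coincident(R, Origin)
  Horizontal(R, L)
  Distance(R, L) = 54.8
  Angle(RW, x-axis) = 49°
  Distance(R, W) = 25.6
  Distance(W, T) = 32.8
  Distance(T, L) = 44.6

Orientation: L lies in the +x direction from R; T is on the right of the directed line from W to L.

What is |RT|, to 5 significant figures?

17.929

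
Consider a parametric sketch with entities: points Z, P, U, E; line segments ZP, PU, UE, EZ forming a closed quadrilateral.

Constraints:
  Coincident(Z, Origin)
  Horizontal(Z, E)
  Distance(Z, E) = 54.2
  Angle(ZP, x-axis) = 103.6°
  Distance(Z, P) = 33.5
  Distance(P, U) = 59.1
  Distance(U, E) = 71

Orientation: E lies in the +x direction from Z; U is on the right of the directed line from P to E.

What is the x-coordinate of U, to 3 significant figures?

-11.7

Z is at the origin; Z and E share the same y with |ZE| = 54.2 and E in +x, so E = (54.2, 0). ZP runs at 103.6° with |ZP| = 33.5, so P = (-7.88, 32.6). U is determined by |PU| = 59.1 and |UE| = 71.0 together: it lies at the intersection of circle(P, 59.1) and circle(E, 71.0). With |PE| = 70.1, the foot of the radical line on PE is 24.0 from P and the perpendicular offset is √(59.1² − 24.0²) = 54.0. Taking the right-of-PE solution: U = (-11.7, -26.4).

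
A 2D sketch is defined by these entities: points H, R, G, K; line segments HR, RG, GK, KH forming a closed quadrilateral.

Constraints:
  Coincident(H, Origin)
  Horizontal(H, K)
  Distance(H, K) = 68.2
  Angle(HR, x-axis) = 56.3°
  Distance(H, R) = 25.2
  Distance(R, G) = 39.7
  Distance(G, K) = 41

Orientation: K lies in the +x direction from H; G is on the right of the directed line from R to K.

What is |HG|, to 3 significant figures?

33.8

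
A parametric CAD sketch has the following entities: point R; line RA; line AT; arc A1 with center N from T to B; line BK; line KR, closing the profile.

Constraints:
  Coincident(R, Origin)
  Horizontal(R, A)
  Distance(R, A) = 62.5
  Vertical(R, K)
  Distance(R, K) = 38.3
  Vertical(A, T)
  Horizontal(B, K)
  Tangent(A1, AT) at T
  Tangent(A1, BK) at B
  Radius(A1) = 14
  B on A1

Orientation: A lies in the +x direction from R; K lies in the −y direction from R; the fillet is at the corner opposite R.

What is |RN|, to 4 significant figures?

54.25

R is at the origin; R and A share the same y with |RA| = 62.5 and A on the +x side, so A = (62.50, 0.000). R and K share the same x with |RK| = 38.3 and K on the −y side, so K = (0.000, -38.30). The virtual corner opposite R is at (62.50, -38.30). A1 meets AT tangentially, so NT is at right angles to AT and A1 meets BK tangentially, so NB is at right angles to BK, with radius 14.0, so the center N sits 14.0 in from both sides at N = (48.50, -24.30). Then |RN| = |N − R| = 54.25.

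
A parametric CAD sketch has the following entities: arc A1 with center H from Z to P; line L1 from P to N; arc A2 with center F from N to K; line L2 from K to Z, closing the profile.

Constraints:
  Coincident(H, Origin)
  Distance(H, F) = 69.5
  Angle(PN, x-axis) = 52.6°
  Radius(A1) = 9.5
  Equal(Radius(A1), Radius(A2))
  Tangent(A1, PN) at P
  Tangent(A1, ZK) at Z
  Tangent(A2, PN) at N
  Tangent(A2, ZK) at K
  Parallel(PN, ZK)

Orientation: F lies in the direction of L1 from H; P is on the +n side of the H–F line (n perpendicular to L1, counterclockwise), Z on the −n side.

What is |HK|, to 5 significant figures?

70.146

The slot axis is L1's direction at 52.6°, so u = (cos 52.6°, sin 52.6°) = (0.60738, 0.79441) and n = (−sin 52.6°, cos 52.6°) = (-0.79441, 0.60738). H is at the origin and F lies 69.5 along u from H, so F = 69.5·u = (42.213, 55.212). Tangency of A1 to both parallel lines with radius 9.5 puts P and Z at H ± 9.5·n: P = (-7.5469, 5.7701), Z = (7.5469, -5.7701). Equal radii place N and K the same way about F: N = F + 9.5·n = (34.666, 60.982), K = F − 9.5·n = (49.760, 49.442). Then |HK| = |K − H| = 70.146.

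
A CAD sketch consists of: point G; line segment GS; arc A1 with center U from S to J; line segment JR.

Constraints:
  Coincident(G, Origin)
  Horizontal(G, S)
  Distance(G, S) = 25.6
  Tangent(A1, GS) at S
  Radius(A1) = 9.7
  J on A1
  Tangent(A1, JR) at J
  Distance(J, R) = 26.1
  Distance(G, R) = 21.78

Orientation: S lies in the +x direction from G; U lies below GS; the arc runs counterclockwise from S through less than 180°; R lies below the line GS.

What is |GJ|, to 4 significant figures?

18.85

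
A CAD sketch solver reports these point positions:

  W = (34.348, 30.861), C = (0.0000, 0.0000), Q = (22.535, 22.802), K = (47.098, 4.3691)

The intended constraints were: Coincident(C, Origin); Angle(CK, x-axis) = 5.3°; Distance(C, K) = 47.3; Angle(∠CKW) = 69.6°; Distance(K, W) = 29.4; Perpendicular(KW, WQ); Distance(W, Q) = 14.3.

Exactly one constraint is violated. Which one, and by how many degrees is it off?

Perpendicular(KW, WQ) — off by 8.60°.

C = (0.00, 0.00) ✓; CK at 5.300° ✓; |CK| = 47.30 ✓; ∠CKW = 69.60° ✓; |KW| = 29.40 ✓; ∠(KW, WQ) = 98.60° ✗; |WQ| = 14.30 ✓.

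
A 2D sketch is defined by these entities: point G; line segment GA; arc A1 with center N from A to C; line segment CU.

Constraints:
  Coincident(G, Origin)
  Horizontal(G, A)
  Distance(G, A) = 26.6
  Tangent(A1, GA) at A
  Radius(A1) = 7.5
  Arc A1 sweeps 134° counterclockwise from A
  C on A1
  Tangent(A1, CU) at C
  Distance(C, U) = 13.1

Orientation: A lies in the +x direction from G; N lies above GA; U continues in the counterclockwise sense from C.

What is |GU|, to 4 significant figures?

31.84

G is at the origin; G and A share the same y with |GA| = 26.6 and A on the +x side, so A = (26.60, 0.000). Tangency of A1 to GA means the radius NA is perpendicular to GA, so N = A + (0, 7.5) = (26.60, 7.500). On A1, A sits at bearing -90° from N; a 134° counterclockwise sweep puts C at bearing 44°, so C = N + 7.5·(cos 44°, sin 44°) = (32.00, 12.71). A1 meets CU tangentially, so NC is at right angles to CU, so CU runs along (−sin 44°, cos 44°); with |CU| = 13.1, U = (22.90, 22.13). Then |GU| = |U − G| = 31.84.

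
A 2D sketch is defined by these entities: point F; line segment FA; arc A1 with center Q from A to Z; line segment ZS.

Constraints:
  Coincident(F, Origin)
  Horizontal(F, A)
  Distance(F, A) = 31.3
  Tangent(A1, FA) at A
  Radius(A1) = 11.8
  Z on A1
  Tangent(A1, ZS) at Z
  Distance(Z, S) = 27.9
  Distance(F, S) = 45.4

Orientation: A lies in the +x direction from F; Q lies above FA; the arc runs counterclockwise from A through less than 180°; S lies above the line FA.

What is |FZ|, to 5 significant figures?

44.597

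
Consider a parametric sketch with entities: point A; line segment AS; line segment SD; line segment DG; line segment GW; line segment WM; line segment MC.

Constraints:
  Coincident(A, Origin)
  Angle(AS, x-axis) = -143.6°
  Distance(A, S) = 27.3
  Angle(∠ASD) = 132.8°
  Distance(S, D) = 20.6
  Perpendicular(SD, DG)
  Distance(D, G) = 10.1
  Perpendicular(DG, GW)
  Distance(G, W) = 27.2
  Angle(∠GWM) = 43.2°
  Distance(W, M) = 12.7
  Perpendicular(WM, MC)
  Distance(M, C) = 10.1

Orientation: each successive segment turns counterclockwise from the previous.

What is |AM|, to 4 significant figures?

28.22

DG is perpendicular to GW, so GW runs at 83.60°; with |GW| = 27.2, W = (-11.20, -10.77). ∠GWM = 43.2° gives WM at -139.6° from the x-axis; with |WM| = 12.7, M = (-20.87, -19.00). Then |AM| = |M − A| = 28.22.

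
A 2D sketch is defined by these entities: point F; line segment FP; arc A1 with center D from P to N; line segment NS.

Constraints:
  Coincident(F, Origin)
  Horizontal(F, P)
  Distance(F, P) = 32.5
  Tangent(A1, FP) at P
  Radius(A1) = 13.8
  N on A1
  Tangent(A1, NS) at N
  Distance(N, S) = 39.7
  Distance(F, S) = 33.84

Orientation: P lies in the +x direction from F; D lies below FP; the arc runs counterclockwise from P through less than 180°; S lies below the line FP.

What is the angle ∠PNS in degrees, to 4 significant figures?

156.4°

Checks: |DN| = 13.80 ✓; ∠(DN, NS) = 90.00° ✓; |NS| = 39.70 ✓; |FS| = 33.84 ✓.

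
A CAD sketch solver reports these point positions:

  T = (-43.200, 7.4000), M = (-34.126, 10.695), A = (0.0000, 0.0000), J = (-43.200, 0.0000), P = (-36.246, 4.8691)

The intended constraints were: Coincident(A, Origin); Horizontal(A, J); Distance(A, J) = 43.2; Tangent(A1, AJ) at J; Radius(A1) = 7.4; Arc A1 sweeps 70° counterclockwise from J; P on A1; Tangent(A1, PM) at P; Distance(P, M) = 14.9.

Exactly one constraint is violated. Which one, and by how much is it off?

Distance(P, M) = 14.9 — off by 8.70.

A = (0.00, 0.00) ✓; A.y = 0.00, J.y = 0.00 ✓; |AJ| = 43.20 ✓; ∠(TJ, JA) = 90.00° ✓; |TJ| = 7.400 ✓; bearing(T→P) − bearing(T→J) = 70.00° ✓; |TP| = 7.400 ✓; ∠(TP, PM) = 90.00° ✓; |PM| = 6.200 ✗.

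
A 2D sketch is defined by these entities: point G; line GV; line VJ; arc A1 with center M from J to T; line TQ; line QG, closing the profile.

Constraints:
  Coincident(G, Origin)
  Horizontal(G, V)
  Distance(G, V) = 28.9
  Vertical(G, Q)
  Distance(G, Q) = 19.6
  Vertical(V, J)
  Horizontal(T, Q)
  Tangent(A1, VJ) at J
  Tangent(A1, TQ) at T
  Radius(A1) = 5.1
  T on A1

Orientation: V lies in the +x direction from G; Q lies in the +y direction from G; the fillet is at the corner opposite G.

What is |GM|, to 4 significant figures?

27.87

G and Q share the same x with |GQ| = 19.6 and Q on the +y side, so Q = (0.000, 19.60). The virtual corner opposite G is at (28.90, 19.60). The tangent condition forces MJ to be normal to VJ and since A1 is tangent to TQ there, MT ⟂ TQ, with radius 5.1, so the center M sits 5.1 in from both sides at M = (23.80, 14.50). Then |GM| = |M − G| = 27.87.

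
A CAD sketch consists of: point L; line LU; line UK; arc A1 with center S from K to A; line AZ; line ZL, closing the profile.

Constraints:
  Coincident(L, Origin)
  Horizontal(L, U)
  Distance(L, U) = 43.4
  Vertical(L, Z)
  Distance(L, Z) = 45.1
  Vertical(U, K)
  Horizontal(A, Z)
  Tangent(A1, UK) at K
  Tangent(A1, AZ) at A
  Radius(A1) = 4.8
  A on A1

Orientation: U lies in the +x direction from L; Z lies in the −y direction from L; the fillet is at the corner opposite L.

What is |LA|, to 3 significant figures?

59.4

L is at the origin; LU is horizontal with |LU| = 43.4 and U on the +x side, so U = (43.4, 0.00). L and Z share the same x with |LZ| = 45.1 and Z on the −y side, so Z = (0.00, -45.1). The virtual corner opposite L is at (43.4, -45.1). Since A1 is tangent to UK there, SK ⟂ UK and the tangent condition forces SA to be normal to AZ, with radius 4.8, so the center S sits 4.8 in from both sides at S = (38.6, -40.3). That places the tangent points at K = (43.4, -40.3) on UK and A = (38.6, -45.1) on AZ. Then |LA| = |A − L| = 59.4.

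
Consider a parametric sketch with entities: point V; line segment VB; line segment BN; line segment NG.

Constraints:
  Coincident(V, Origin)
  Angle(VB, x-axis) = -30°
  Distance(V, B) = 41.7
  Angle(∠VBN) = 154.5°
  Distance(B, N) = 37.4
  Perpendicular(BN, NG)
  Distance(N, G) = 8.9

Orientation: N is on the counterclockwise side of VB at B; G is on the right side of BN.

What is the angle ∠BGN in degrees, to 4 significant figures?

76.61°

∠VBN = 154.5°, so BN runs at -30.0° + (180° − 154.5°) = -4.500° from the x-axis; with |BN| = 37.4, N = B + 37.4·(cos -4.500°, sin -4.500°) = (73.40, -23.78). BN ⟂ NG; with |NG| = 8.9 on the right of BN, G = N + 8.9·(-0.07846, -0.9969) = (72.70, -32.66). Then cos ∠BGN = GB·GN / (|GB||GN|), giving 76.61°.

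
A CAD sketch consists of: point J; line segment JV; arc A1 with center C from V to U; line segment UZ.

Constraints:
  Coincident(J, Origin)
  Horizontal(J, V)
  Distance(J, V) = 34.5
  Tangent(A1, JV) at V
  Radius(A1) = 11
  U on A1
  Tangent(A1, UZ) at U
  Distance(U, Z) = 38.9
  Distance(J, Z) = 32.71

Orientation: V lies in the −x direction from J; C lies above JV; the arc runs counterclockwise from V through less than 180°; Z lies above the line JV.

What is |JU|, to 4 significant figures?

26.55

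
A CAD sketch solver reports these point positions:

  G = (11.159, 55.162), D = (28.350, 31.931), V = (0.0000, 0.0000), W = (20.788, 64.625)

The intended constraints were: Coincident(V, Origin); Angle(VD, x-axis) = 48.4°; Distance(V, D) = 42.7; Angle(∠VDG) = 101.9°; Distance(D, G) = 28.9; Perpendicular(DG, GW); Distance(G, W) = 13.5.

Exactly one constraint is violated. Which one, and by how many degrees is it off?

Perpendicular(DG, GW) — off by 8.00°.

V = (0.00, 0.00) ✓; VD at 48.40° ✓; |VD| = 42.70 ✓; ∠VDG = 101.9° ✓; |DG| = 28.90 ✓; ∠(DG, GW) = 82.00° ✗; |GW| = 13.50 ✓.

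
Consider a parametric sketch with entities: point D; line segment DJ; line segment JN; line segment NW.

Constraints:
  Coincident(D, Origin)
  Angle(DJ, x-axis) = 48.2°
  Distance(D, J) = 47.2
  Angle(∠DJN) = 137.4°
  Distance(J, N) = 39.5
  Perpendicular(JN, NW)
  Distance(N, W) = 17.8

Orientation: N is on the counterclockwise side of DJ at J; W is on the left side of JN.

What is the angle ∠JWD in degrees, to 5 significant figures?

35.047°

∠DJN = 137.4°, so JN runs at 48.2° + (180° − 137.4°) = 90.800° from the x-axis; with |JN| = 39.5, N = J + 39.5·(cos 90.800°, sin 90.800°) = (30.909, 74.683). JN is perpendicular to NW; with |NW| = 17.8 on the left of JN, W = N + 17.8·(-0.99990, -0.013962) = (13.111, 74.434). Then cos ∠JWD = WJ·WD / (|WJ||WD|), giving 35.047°.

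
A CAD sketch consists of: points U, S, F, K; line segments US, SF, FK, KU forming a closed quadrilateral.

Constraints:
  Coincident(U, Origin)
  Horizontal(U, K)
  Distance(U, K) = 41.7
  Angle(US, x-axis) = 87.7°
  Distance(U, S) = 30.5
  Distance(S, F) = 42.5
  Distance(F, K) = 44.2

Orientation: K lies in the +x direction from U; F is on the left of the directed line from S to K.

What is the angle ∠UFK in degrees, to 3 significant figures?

43.5°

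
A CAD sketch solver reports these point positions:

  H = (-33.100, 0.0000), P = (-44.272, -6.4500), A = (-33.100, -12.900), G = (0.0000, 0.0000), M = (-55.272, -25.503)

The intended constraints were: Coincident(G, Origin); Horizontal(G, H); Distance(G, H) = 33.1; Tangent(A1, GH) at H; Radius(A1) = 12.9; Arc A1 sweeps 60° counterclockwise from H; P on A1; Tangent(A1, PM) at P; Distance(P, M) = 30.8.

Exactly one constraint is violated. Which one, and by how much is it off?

Distance(P, M) = 30.8 — off by 8.80.

G = (0.00, 0.00) ✓; G.y = 0.00, H.y = 0.00 ✓; |GH| = 33.10 ✓; ∠(AH, HG) = 90.00° ✓; |AH| = 12.90 ✓; bearing(A→P) − bearing(A→H) = 60.00° ✓; |AP| = 12.90 ✓; ∠(AP, PM) = 90.00° ✓; |PM| = 22.00 ✗.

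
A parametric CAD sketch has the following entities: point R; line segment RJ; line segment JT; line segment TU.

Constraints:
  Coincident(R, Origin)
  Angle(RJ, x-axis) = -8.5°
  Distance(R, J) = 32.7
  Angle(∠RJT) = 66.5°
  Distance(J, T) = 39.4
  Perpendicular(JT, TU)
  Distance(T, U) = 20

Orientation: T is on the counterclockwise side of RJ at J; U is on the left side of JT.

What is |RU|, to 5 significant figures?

28.190

R is at the origin; RJ runs at -8.5° with length 32.7, so J = 32.7·(cos -8.5°, sin -8.5°) = (32.341, -4.8334). ∠RJT = 66.5°, so JT runs at -8.5° + (180° − 66.5°) = 105.00° from the x-axis; with |JT| = 39.4, T = J + 39.4·(cos 105.00°, sin 105.00°) = (22.143, 33.224). JT ⟂ TU; with |TU| = 20.0 on the left of JT, U = T + 20.0·(-0.96593, -0.25882) = (2.8248, 28.048). Then |RU| = |U − R| = 28.190.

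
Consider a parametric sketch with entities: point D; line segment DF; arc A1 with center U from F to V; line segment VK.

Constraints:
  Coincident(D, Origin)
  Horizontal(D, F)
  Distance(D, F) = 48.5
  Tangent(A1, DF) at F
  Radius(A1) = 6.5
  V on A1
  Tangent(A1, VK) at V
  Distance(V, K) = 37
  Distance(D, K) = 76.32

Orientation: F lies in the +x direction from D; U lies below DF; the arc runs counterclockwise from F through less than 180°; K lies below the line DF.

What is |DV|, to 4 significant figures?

44.42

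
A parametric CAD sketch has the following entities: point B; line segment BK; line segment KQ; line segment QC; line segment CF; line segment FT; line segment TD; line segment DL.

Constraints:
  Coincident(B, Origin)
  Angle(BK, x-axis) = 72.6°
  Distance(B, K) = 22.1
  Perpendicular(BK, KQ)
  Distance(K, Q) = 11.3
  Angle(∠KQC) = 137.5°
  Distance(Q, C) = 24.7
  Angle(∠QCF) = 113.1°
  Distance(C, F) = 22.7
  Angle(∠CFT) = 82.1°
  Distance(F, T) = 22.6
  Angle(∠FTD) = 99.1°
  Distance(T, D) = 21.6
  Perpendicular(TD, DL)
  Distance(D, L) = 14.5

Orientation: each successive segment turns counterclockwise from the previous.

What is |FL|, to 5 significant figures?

26.360

B is at the origin; BK runs at 72.6° with length 22.1, so K = (6.6088, 21.089). BK is perpendicular to KQ, so KQ runs at 162.60°; with |KQ| = 11.3, Q = (-4.1741, 24.468). ∠KQC = 137.5° gives QC at -154.90° from the x-axis; with |QC| = 24.7, C = (-26.542, 13.990). ∠QCF = 113.1° gives CF at -88.000° from the x-axis; with |CF| = 22.7, F = (-25.749, -8.6960). ∠CFT = 82.1° gives FT at 9.9000° from the x-axis; with |FT| = 22.6, T = (-3.4860, -4.8104). ∠FTD = 99.1° gives TD at 90.800° from the x-axis; with |TD| = 21.6, D = (-3.7876, 16.787). TD is perpendicular to DL, so DL runs at -179.20°; with |DL| = 14.5, L = (-18.286, 16.585). Then |FL| = |L − F| = 26.360.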